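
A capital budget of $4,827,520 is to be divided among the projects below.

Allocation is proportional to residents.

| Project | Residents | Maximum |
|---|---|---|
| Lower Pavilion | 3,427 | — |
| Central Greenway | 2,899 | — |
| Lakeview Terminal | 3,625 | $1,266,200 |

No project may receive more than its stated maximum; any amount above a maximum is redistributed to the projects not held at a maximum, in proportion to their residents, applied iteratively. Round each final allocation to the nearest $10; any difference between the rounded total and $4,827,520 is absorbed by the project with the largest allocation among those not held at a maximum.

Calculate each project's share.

Lower Pavilion: $1,929,280 · Central Greenway: $1,632,040 · Lakeview Terminal: $1,266,200

Sum of residents: 9,951.
Proportional shares (ignoring caps): Lower Pavilion 1,662,537.54; Central Greenway 1,406,389.36; Lakeview Terminal 1,758,593.11.
Cap binds for Lakeview Terminal ($1,266,200); remaining pool $3,561,320 reallocated over remaining residents 6,326.
Shares after redistribution: Lower Pavilion 1,929,282.90 → $1,929,280; Central Greenway 1,632,037.10 → $1,632,040.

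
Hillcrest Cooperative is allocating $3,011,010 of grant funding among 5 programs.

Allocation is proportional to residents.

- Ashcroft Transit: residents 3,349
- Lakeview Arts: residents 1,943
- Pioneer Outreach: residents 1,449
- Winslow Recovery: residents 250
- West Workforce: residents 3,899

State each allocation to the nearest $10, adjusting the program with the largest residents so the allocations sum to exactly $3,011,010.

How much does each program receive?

Ashcroft Transit: $925,980 | Lakeview Arts: $537,230 | Pioneer Outreach: $400,640 | Winslow Recovery: $69,120 | West Workforce: $1,078,040

Residents total: 10,890.
Unrounded shares: Ashcroft Transit 3,349/10,890 × $3,011,010 = 925,975.44; Lakeview Arts 1,943/10,890 × $3,011,010 = 537,226.12; Pioneer Outreach 1,449/10,890 × $3,011,010 = 400,638.52; Winslow Recovery 250/10,890 × $3,011,010 = 69,123.28; West Workforce 3,899/10,890 × $3,011,010 = 1,078,046.65.
Rounded to nearest $10: Ashcroft Transit $925,980; Lakeview Arts $537,230; Pioneer Outreach $400,640; Winslow Recovery $69,120; West Workforce $1,078,050. Sum = $3,011,020.
Difference $3,011,010 − $3,011,020 = −$10 applied to largest residents (West Workforce): West Workforce becomes $1,078,040.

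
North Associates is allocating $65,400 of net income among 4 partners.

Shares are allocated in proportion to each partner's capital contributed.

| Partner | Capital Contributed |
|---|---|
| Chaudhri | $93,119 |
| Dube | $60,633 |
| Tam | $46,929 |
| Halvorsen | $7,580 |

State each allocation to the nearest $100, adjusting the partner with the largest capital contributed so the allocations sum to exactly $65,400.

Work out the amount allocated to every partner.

Sum of capital contributed: 208,261.
Unrounded shares: Chaudhri 93,119/208,261 × $65,400 = 29,242.07; Dube 60,633/208,261 × $65,400 = 19,040.52; Tam 46,929/208,261 × $65,400 = 14,737.07; Halvorsen 7,580/208,261 × $65,400 = 2,380.34.
Rounded to nearest $100: Chaudhri $29,200; Dube $19,000; Tam $14,700; Halvorsen $2,400. Sum = $65,300.
Difference $65,400 − $65,300 = +$100 applied to largest capital contributed (Chaudhri): Chaudhri becomes $29,300.

Chaudhri: $29,300 | Dube: $19,000 | Tam: $14,700 | Halvorsen: $2,400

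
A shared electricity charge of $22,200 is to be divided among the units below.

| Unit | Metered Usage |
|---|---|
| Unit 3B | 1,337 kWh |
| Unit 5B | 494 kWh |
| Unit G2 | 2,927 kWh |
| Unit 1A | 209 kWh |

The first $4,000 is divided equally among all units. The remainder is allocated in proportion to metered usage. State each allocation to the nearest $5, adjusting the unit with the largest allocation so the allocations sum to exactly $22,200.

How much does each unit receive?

Unit 3B: $5,900 | Unit 5B: $2,810 | Unit G2: $11,725 | Unit 1A: $1,765

First tranche $4,000 split equally: $1,000 each.
Remainder $18,200 by metered usage (total 4,967): Unit 3B 4,899.01 → $4,900; Unit 5B 1,810.11 → $1,810; Unit G2 10,725.07 → $10,725; Unit 1A 765.81 → $765.
Totals: Unit 3B $1,000 + $4,900 = $5,900; Unit 5B $1,000 + $1,810 = $2,810; Unit G2 $1,000 + $10,725 = $11,725; Unit 1A $1,000 + $765 = $1,765.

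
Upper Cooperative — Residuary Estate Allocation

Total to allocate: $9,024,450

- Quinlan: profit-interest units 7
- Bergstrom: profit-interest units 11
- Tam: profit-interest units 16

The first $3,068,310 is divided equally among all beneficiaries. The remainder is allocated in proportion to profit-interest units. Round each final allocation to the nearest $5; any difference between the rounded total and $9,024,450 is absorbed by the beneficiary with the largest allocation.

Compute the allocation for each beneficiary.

$3,068,310 shared equally gives $1,022,770 per beneficiary.
Remainder $5,956,140 by profit-interest units (total 34): Quinlan 1,226,264.12 → $1,226,265; Bergstrom 1,926,986.47 → $1,926,985; Tam 2,802,889.41 → $2,802,890.
Totals: Quinlan $1,022,770 + $1,226,265 = $2,249,035; Bergstrom $1,022,770 + $1,926,985 = $2,949,755; Tam $1,022,770 + $2,802,890 = $3,825,660.

Quinlan: $2,249,035 · Bergstrom: $2,949,755 · Tam: $3,825,660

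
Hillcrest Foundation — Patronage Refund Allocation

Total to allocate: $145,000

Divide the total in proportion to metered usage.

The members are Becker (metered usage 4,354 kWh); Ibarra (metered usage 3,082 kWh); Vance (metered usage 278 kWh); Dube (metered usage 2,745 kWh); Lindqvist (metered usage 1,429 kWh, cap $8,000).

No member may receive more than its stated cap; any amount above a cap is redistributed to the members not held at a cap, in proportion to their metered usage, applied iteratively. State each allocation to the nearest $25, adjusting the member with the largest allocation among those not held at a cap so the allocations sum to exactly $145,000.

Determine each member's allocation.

Becker: $57,025 | Ibarra: $40,375 | Vance: $3,650 | Dube: $35,950 | Lindqvist: $8,000

Metered usage total: 11,888.
Proportional shares (ignoring caps): Becker 53,106.49; Ibarra 37,591.69; Vance 3,390.81; Dube 33,481.24; Lindqvist 17,429.76.
Capped: Lindqvist ($8,000); balance $137,000 reallocated over remaining metered usage 10,459.
Redistributed shares: Becker 57,032.03 → $57,025; Ibarra 40,370.40 → $40,375; Vance 3,641.46 → $3,650; Dube 35,956.11 → $35,950.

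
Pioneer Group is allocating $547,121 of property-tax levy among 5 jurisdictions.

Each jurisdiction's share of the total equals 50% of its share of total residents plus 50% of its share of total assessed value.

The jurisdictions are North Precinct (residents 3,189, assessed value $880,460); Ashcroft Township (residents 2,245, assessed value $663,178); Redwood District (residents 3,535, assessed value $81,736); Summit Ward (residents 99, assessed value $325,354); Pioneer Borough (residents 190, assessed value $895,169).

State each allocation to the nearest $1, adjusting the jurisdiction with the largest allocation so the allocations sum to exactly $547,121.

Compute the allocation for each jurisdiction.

North Precinct: $178,864 · Ashcroft Township: $130,084 · Redwood District: $112,311 · Summit Ward: $34,200 · Pioneer Borough: $91,662

Residents total 9,258; assessed value total 2,845,897.
Composite weights (50% residents + 50% assessed value): North Precinct 0.3269; Ashcroft Township 0.2378; Redwood District 0.2053; Summit Ward 0.0625; Pioneer Borough 0.1675.
Raw shares: North Precinct 178,864.13; Ashcroft Township 130,084.17; Redwood District 112,310.97; Summit Ward 34,199.81; Pioneer Borough 91,661.92.
After rounding ($1): North Precinct $178,864; Ashcroft Township $130,084; Redwood District $112,311; Summit Ward $34,200; Pioneer Borough $91,662. Sum = $547,121.
Rounded total matches; no reconciliation needed.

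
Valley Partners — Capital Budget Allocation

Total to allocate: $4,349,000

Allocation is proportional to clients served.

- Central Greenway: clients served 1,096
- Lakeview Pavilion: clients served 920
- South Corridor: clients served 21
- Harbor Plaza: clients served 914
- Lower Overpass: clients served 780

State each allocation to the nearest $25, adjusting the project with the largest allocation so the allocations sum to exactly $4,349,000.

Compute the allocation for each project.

Central Greenway: $1,277,525 | Lakeview Pavilion: $1,072,400 | South Corridor: $24,475 | Harbor Plaza: $1,065,400 | Lower Overpass: $909,200

Clients served total: 3,731.
Raw shares: Central Greenway 1,096/3,731 × $4,349,000 = 1,277,540.61; Lakeview Pavilion 920/3,731 × $4,349,000 = 1,072,388.10; South Corridor 21/3,731 × $4,349,000 = 24,478.42; Harbor Plaza 914/3,731 × $4,349,000 = 1,065,394.26; Lower Overpass 780/3,731 × $4,349,000 = 909,198.61.
After rounding ($25): Central Greenway $1,277,550; Lakeview Pavilion $1,072,400; South Corridor $24,475; Harbor Plaza $1,065,400; Lower Overpass $909,200. Sum = $4,349,025.
Difference $4,349,000 − $4,349,025 = −$25 applied to largest allocation (Central Greenway): Central Greenway becomes $1,277,525.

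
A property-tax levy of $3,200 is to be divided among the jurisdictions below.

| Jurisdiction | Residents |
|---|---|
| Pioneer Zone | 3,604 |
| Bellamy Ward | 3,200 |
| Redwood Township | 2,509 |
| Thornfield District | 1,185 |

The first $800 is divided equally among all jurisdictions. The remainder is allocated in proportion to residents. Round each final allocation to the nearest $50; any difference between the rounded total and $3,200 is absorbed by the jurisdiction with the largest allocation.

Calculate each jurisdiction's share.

Pioneer Zone: $1,050; Bellamy Ward: $950; Redwood Township: $750; Thornfield District: $450

Equal tier: $800 ÷ 4 = $200 apiece.
Remainder $2,400 by residents (total 10,498): Pioneer Zone 823.93 → $800; Bellamy Ward 731.57 → $750; Redwood Township 573.59 → $550; Thornfield District 270.91 → $250.
Rounding difference +$50 on remainder applied to Pioneer Zone.
Totals: Pioneer Zone $200 + $850 = $1,050; Bellamy Ward $200 + $750 = $950; Redwood Township $200 + $550 = $750; Thornfield District $200 + $250 = $450.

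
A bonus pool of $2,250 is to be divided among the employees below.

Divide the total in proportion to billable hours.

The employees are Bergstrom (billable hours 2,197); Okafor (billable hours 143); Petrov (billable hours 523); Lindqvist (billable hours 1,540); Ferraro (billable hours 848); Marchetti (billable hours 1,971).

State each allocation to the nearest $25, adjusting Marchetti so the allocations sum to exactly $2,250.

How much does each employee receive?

Bergstrom: $675 · Okafor: $50 · Petrov: $175 · Lindqvist: $475 · Ferraro: $275 · Marchetti: $600

Billable hours total: 7,222.
Proportional shares: Bergstrom 2,197/7,222 × $2,250 = 684.47; Okafor 143/7,222 × $2,250 = 44.55; Petrov 523/7,222 × $2,250 = 162.94; Lindqvist 1,540/7,222 × $2,250 = 479.78; Ferraro 848/7,222 × $2,250 = 264.19; Marchetti 1,971/7,222 × $2,250 = 614.06.
At nearest $25: Bergstrom $675; Okafor $50; Petrov $175; Lindqvist $475; Ferraro $275; Marchetti $625. Sum = $2,275.
Difference $2,250 − $2,275 = −$25 applied to Marchetti: Marchetti becomes $600.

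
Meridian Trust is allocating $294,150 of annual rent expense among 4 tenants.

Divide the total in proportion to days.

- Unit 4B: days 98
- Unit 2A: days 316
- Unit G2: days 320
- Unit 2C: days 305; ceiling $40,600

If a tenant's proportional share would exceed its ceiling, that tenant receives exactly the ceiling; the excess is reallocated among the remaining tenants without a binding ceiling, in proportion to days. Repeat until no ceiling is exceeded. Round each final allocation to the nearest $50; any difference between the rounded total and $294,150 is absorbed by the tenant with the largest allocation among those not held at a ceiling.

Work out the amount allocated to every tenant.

Unit 4B: $33,850 · Unit 2A: $109,150 · Unit G2: $110,550 · Unit 2C: $40,600

Total days = 1,039.
Unconstrained shares: Unit 4B 27,744.66; Unit 2A 89,462.37; Unit G2 90,594.80; Unit 2C 86,348.17.
Cap binds for Unit 2C ($40,600); remaining pool $253,550 reallocated over remaining days 734.
Remaining shares: Unit 4B 33,852.72 → $33,850; Unit 2A 109,157.77 → $109,150; Unit G2 110,539.51 → $110,550.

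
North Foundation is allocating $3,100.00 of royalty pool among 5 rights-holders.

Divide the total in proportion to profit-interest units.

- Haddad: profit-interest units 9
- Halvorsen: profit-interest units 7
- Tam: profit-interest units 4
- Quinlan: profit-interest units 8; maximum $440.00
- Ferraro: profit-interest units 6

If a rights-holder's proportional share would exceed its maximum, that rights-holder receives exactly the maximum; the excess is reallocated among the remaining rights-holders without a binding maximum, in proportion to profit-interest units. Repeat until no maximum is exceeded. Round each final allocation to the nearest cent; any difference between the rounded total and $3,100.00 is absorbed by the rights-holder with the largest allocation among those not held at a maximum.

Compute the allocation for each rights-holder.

Haddad: $920.77 · Halvorsen: $716.15 · Tam: $409.23 · Quinlan: $440.00 · Ferraro: $613.85

Combined profit-interest units = 34.
Pro-rata shares before constraints: Haddad 820.5882; Halvorsen 638.2353; Tam 364.7059; Quinlan 729.4118; Ferraro 547.0588.
Held at cap: Quinlan ($440.00); remaining pool $2,660.00 reallocated over remaining profit-interest units 26.
Redistributed shares: Haddad 920.7692 → $920.77; Halvorsen 716.1538 → $716.15; Tam 409.2308 → $409.23; Ferraro 613.8462 → $613.85.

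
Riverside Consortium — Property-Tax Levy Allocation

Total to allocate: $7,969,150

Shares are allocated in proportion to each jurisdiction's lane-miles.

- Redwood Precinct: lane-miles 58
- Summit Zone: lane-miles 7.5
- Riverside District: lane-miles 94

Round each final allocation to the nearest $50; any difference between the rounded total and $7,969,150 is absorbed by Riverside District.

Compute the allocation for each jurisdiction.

Redwood Precinct: $2,897,850 | Summit Zone: $374,700 | Riverside District: $4,696,600

Total lane-miles = 159.5.
Proportional shares: Redwood Precinct 58/159.5 × $7,969,150 = 2,897,872.73; Summit Zone 7.5/159.5 × $7,969,150 = 374,724.92; Riverside District 94/159.5 × $7,969,150 = 4,696,552.35.
At nearest $50: Redwood Precinct $2,897,850; Summit Zone $374,700; Riverside District $4,696,550. Sum = $7,969,100.
Difference $7,969,150 − $7,969,100 = +$50 applied to Riverside District: Riverside District becomes $4,696,600.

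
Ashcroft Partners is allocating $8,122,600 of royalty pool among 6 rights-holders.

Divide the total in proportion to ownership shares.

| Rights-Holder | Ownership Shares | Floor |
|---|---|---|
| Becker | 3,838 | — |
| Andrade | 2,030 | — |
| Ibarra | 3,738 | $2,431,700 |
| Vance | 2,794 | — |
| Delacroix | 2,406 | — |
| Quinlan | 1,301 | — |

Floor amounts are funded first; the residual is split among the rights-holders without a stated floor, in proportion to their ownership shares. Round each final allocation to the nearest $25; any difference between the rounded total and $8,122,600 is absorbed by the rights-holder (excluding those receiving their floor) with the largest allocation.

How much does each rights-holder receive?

Guaranteed amounts: Ibarra $2,431,700. Residual $5,690,900.
Residual split over remaining ownership shares 12,369: Becker 1,765,839.94 → $1,765,850; Andrade 933,990.38 → $934,000; Vance 1,285,502.03 → $1,285,500; Delacroix 1,106,985.64 → $1,106,975; Quinlan 598,582.01 → $598,575.

Becker: $1,765,850; Andrade: $934,000; Ibarra: $2,431,700; Vance: $1,285,500; Delacroix: $1,106,975; Quinlan: $598,575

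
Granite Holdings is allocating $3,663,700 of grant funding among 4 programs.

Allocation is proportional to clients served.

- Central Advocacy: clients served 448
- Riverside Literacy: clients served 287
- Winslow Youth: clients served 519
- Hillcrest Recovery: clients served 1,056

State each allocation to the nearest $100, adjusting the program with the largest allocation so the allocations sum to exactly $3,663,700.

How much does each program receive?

Combined clients served = 2,310.
Pro-rata amounts: Central Advocacy 448/2,310 × $3,663,700 = 710,535.76; Riverside Literacy 287/2,310 × $3,663,700 = 455,186.97; Winslow Youth 519/2,310 × $3,663,700 = 823,142.99; Hillcrest Recovery 1,056/2,310 × $3,663,700 = 1,674,834.29.
After rounding ($100): Central Advocacy $710,500; Riverside Literacy $455,200; Winslow Youth $823,100; Hillcrest Recovery $1,674,800. Sum = $3,663,600.
Difference $3,663,700 − $3,663,600 = +$100 applied to largest allocation (Hillcrest Recovery): Hillcrest Recovery becomes $1,674,900.

Central Advocacy: $710,500 | Riverside Literacy: $455,200 | Winslow Youth: $823,100 | Hillcrest Recovery: $1,674,900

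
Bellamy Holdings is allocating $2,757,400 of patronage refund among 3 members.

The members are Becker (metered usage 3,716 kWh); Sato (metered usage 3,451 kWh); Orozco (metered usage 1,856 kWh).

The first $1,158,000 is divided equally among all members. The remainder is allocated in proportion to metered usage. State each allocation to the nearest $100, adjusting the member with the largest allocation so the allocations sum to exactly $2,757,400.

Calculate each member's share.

Becker: $1,044,700; Sato: $997,700; Orozco: $715,000

First tranche $1,158,000 split equally: $386,000 each.
Remainder $1,599,400 by metered usage (total 9,023): Becker 658,691.17 → $658,700; Sato 611,717.77 → $611,700; Orozco 328,991.07 → $329,000.
Totals: Becker $386,000 + $658,700 = $1,044,700; Sato $386,000 + $611,700 = $997,700; Orozco $386,000 + $329,000 = $715,000.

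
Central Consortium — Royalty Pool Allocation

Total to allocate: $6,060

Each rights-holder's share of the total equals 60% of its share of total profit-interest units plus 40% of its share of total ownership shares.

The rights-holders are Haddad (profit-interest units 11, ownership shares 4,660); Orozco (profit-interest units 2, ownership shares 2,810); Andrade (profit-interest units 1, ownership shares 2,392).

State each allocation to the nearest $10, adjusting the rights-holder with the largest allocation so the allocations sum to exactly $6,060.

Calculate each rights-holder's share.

Haddad: $4,000 | Orozco: $1,210 | Andrade: $850

Profit-interest units total 14; ownership shares total 9,862.
Composite weights (60% profit-interest units + 40% ownership shares): Haddad 0.6604; Orozco 0.1997; Andrade 0.1399.
Unrounded shares: Haddad 4,002.25; Orozco 1,210.10; Andrade 847.65.
After rounding ($10): Haddad $4,000; Orozco $1,210; Andrade $850. Sum = $6,060.
No rounding difference to absorb.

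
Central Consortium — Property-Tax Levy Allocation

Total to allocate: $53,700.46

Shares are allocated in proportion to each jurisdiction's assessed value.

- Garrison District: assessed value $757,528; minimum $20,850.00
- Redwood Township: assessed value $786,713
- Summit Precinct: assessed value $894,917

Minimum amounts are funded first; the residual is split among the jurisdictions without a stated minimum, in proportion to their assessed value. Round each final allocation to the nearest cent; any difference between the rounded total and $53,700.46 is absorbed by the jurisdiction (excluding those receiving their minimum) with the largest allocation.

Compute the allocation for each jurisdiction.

Garrison District: $20,850.00; Redwood Township: $15,368.35; Summit Precinct: $17,482.11

Minimums first: Garrison District $20,850.00. Balance $32,850.46.
Balance split over remaining assessed value 1,681,630: Redwood Township 15,368.3533 → $15,368.35; Summit Precinct 17,482.1067 → $17,482.11.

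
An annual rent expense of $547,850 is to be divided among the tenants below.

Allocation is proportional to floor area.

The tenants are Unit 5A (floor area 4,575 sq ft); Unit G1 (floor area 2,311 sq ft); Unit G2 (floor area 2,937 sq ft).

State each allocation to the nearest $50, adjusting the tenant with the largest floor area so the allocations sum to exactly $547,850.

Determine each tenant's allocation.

Unit 5A: $255,150; Unit G1: $128,900; Unit G2: $163,800

Total floor area = 4,575 + 2,311 + 2,937 = 9,823.
Proportional shares: Unit 5A 255,157.67; Unit G1 128,889.48; Unit G2 163,802.86.
Rounded to nearest $50: Unit 5A $255,150; Unit G1 $128,900; Unit G2 $163,800. Sum = $547,850.
Rounded total matches; no reconciliation needed.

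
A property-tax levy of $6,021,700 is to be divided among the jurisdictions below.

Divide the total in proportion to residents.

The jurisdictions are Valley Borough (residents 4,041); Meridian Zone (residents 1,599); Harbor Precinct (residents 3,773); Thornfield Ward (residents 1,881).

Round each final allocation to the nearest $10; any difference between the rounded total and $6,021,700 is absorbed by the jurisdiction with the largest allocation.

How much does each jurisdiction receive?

Total residents = 11,294.
Pro-rata amounts: Valley Borough 4,041/11,294 × $6,021,700 = 2,154,567.89; Meridian Zone 1,599/11,294 × $6,021,700 = 852,549.88; Harbor Precinct 3,773/11,294 × $6,021,700 = 2,011,676.47; Thornfield Ward 1,881/11,294 × $6,021,700 = 1,002,905.76.
Rounded to nearest $10: Valley Borough $2,154,570; Meridian Zone $852,550; Harbor Precinct $2,011,680; Thornfield Ward $1,002,910. Sum = $6,021,710.
Difference $6,021,700 − $6,021,710 = −$10 applied to largest allocation (Valley Borough): Valley Borough becomes $2,154,560.

Valley Borough: $2,154,560 · Meridian Zone: $852,550 · Harbor Precinct: $2,011,680 · Thornfield Ward: $1,002,910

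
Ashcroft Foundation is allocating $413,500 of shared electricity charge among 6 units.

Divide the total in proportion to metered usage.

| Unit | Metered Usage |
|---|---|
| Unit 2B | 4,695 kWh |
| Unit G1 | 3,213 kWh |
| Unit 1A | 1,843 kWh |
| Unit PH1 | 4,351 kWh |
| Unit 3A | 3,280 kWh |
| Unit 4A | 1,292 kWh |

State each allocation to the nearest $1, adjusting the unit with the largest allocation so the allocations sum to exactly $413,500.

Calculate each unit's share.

Unit 2B: $103,961 | Unit G1: $71,146 | Unit 1A: $40,810 | Unit PH1: $96,345 | Unit 3A: $72,629 | Unit 4A: $28,609

Combined metered usage = 18,674.
Raw shares: Unit 2B 4,695/18,674 × $413,500 = 103,961.79; Unit G1 3,213/18,674 × $413,500 = 71,145.74; Unit 1A 1,843/18,674 × $413,500 = 40,809.71; Unit PH1 4,351/18,674 × $413,500 = 96,344.57; Unit 3A 3,280/18,674 × $413,500 = 72,629.32; Unit 4A 1,292/18,674 × $413,500 = 28,608.87.
After rounding ($1): Unit 2B $103,962; Unit G1 $71,146; Unit 1A $40,810; Unit PH1 $96,345; Unit 3A $72,629; Unit 4A $28,609. Sum = $413,501.
Difference $413,500 − $413,501 = −$1 applied to largest allocation (Unit 2B): Unit 2B becomes $103,961.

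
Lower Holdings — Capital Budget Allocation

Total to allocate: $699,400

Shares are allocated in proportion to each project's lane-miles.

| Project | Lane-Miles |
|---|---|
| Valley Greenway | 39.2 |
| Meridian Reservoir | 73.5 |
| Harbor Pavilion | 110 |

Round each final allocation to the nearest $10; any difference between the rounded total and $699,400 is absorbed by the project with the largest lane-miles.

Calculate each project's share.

Valley Greenway: $123,110 · Meridian Reservoir: $230,830 · Harbor Pavilion: $345,460

Combined lane-miles = 39.2 + 73.5 + 110 = 222.7.
Pro-rata amounts: Valley Greenway 123,109.47; Meridian Reservoir 230,830.26; Harbor Pavilion 345,460.26.
Rounded to nearest $10: Valley Greenway $123,110; Meridian Reservoir $230,830; Harbor Pavilion $345,460. Sum = $699,400.
Rounded total matches; no reconciliation needed.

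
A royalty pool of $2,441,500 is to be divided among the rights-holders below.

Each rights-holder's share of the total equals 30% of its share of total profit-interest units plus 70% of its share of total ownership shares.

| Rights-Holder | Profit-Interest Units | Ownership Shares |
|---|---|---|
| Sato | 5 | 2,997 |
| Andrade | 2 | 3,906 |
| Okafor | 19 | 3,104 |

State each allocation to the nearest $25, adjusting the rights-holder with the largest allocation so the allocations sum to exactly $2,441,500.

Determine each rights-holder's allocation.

Sato: $652,700; Andrade: $723,425; Okafor: $1,065,375

Profit-interest units total 26; ownership shares total 10,007.
Composite weights (30% profit-interest units + 70% ownership shares): Sato 0.2673; Andrade 0.2963; Okafor 0.4364.
Pro-rata amounts: Sato 652,699.76; Andrade 723,430.28; Okafor 1,065,369.96.
At nearest $25: Sato $652,700; Andrade $723,425; Okafor $1,065,375. Sum = $2,441,500.
Rounded total matches; no reconciliation needed.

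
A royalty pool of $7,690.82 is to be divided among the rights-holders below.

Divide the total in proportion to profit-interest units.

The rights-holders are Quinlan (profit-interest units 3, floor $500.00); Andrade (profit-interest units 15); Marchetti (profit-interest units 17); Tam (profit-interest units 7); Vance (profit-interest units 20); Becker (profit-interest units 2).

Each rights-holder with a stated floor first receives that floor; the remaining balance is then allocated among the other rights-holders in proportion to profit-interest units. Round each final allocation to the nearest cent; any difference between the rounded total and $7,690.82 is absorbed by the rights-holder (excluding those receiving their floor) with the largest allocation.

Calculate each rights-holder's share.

Guaranteed amounts: Quinlan $500.00. Residual $7,190.82.
Residual split over remaining profit-interest units 61: Andrade 1,768.2344 → $1,768.23; Marchetti 2,003.9990 → $2,004.00; Tam 825.1761 → $825.18; Vance 2,357.6459 → $2,357.65; Becker 235.7646 → $235.76.

Quinlan: $500.00; Andrade: $1,768.23; Marchetti: $2,004.00; Tam: $825.18; Vance: $2,357.65; Becker: $235.76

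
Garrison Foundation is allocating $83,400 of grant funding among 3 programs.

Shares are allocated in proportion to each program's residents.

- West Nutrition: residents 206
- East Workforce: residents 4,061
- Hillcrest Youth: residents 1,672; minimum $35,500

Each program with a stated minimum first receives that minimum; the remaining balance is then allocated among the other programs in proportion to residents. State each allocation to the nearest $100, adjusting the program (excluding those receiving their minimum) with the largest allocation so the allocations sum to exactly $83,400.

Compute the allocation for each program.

West Nutrition: $2,300 | East Workforce: $45,600 | Hillcrest Youth: $35,500

Guaranteed amounts: Hillcrest Youth $35,500. Remaining pool $47,900.
Remaining pool split over remaining residents 4,267: West Nutrition 2,312.49 → $2,300; East Workforce 45,587.51 → $45,600.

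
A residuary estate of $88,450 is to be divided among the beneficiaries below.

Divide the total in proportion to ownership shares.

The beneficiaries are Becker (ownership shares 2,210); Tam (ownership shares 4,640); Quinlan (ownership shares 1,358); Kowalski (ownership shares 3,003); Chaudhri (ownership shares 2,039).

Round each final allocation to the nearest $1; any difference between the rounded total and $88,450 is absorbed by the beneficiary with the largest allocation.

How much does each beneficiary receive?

Sum of ownership shares: 13,250.
Raw shares: Becker 2,210/13,250 × $88,450 = 14,752.79; Tam 4,640/13,250 × $88,450 = 30,974.19; Quinlan 1,358/13,250 × $88,450 = 9,065.29; Kowalski 3,003/13,250 × $88,450 = 20,046.44; Chaudhri 2,039/13,250 × $88,450 = 13,611.29.
At nearest $1: Becker $14,753; Tam $30,974; Quinlan $9,065; Kowalski $20,046; Chaudhri $13,611. Sum = $88,449.
Difference $88,450 − $88,449 = +$1 applied to largest allocation (Tam): Tam becomes $30,975.

Becker: $14,753; Tam: $30,975; Quinlan: $9,065; Kowalski: $20,046; Chaudhri: $13,611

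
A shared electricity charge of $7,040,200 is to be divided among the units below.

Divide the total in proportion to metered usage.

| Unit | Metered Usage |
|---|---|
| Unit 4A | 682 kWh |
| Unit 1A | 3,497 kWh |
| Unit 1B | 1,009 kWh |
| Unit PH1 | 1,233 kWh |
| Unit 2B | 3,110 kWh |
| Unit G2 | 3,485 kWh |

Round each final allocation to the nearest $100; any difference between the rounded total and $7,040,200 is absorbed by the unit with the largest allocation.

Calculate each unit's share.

Unit 4A: $368,900 · Unit 1A: $1,891,400 · Unit 1B: $545,800 · Unit PH1: $666,900 · Unit 2B: $1,682,200 · Unit G2: $1,885,000

Sum of metered usage: 13,016.
Proportional shares: Unit 4A 682/13,016 × $7,040,200 = 368,885.71; Unit 1A 3,497/13,016 × $7,040,200 = 1,891,485.82; Unit 1B 1,009/13,016 × $7,040,200 = 545,756.13; Unit PH1 1,233/13,016 × $7,040,200 = 666,915.07; Unit 2B 3,110/13,016 × $7,040,200 = 1,682,162.11; Unit G2 3,485/13,016 × $7,040,200 = 1,884,995.16.
After rounding ($100): Unit 4A $368,900; Unit 1A $1,891,500; Unit 1B $545,800; Unit PH1 $666,900; Unit 2B $1,682,200; Unit G2 $1,885,000. Sum = $7,040,300.
Difference $7,040,200 − $7,040,300 = −$100 applied to largest allocation (Unit 1A): Unit 1A becomes $1,891,400.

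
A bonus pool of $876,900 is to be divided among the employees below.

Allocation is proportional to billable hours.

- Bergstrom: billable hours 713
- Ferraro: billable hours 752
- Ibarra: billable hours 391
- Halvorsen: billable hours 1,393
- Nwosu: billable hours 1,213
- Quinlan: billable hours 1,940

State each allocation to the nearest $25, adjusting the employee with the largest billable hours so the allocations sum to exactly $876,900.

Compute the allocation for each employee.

Billable hours total: 6,402.
Raw shares: Bergstrom 713/6,402 × $876,900 = 97,661.62; Ferraro 752/6,402 × $876,900 = 103,003.56; Ibarra 391/6,402 × $876,900 = 53,556.37; Halvorsen 1,393/6,402 × $876,900 = 190,803.14; Nwosu 1,213/6,402 × $876,900 = 166,148.03; Quinlan 1,940/6,402 × $876,900 = 265,727.27.
Rounded to nearest $25: Bergstrom $97,650; Ferraro $103,000; Ibarra $53,550; Halvorsen $190,800; Nwosu $166,150; Quinlan $265,725. Sum = $876,875.
Difference $876,900 − $876,875 = +$25 applied to largest billable hours (Quinlan): Quinlan becomes $265,750.

Bergstrom: $97,650 | Ferraro: $103,000 | Ibarra: $53,550 | Halvorsen: $190,800 | Nwosu: $166,150 | Quinlan: $265,750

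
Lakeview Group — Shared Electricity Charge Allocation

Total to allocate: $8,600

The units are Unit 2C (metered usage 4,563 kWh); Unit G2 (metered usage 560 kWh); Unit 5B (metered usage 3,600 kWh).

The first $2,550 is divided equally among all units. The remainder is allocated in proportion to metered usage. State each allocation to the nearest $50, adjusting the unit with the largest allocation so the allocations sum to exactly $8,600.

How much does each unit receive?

Unit 2C: $4,000 | Unit G2: $1,250 | Unit 5B: $3,350

Equal tier: $2,550 ÷ 3 = $850 apiece.
Remainder $6,050 by metered usage (total 8,723): Unit 2C 3,164.75 → $3,150; Unit G2 388.40 → $400; Unit 5B 2,496.85 → $2,500.
Totals: Unit 2C $850 + $3,150 = $4,000; Unit G2 $850 + $400 = $1,250; Unit 5B $850 + $2,500 = $3,350.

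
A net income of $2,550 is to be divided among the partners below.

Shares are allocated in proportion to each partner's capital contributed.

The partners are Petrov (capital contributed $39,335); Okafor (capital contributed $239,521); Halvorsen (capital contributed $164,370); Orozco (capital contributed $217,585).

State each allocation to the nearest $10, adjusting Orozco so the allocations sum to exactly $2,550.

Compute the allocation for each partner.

Capital contributed total: 660,811.
Raw shares: Petrov 39,335/660,811 × $2,550 = 151.79; Okafor 239,521/660,811 × $2,550 = 924.29; Halvorsen 164,370/660,811 × $2,550 = 634.29; Orozco 217,585/660,811 × $2,550 = 839.64.
At nearest $10: Petrov $150; Okafor $920; Halvorsen $630; Orozco $840. Sum = $2,540.
Difference $2,550 − $2,540 = +$10 applied to Orozco: Orozco becomes $850.

Petrov: $150 | Okafor: $920 | Halvorsen: $630 | Orozco: $850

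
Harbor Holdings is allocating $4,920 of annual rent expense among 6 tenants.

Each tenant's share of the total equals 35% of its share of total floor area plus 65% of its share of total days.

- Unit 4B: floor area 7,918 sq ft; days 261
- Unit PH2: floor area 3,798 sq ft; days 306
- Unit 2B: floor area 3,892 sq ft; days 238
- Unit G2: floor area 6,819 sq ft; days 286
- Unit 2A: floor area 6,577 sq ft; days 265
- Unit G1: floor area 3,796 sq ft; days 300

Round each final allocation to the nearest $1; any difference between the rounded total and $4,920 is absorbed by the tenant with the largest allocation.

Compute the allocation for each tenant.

Totals — floor area 32,800, days 1,656.
Combined weights (35% floor area + 65% days): Unit 4B 0.1869; Unit PH2 0.1606; Unit 2B 0.1349; Unit G2 0.1850; Unit 2A 0.1742; Unit G1 0.1583.
Unrounded shares: Unit 4B 919.73; Unit PH2 790.33; Unit 2B 663.95; Unit G2 910.31; Unit 2A 857.05; Unit G1 778.64.
At nearest $1: Unit 4B $920; Unit PH2 $790; Unit 2B $664; Unit G2 $910; Unit 2A $857; Unit G1 $779. Sum = $4,920.
Rounded total matches; no reconciliation needed.

Unit 4B: $920 · Unit PH2: $790 · Unit 2B: $664 · Unit G2: $910 · Unit 2A: $857 · Unit G1: $779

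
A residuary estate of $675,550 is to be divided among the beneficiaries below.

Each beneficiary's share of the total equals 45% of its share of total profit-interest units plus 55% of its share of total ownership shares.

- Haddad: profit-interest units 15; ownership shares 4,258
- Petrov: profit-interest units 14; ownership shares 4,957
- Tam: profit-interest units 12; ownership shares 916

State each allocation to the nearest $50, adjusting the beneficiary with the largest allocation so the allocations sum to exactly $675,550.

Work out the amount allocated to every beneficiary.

Haddad: $267,400 | Petrov: $285,600 | Tam: $122,550

Profit-interest units total 41; ownership shares total 10,131.
Blended shares (45% profit-interest units + 55% ownership shares): Haddad 0.3958; Petrov 0.4228; Tam 0.1814.
Raw shares: Haddad 267,379.94; Petrov 285,601.06; Tam 122,569.00.
After rounding ($50): Haddad $267,400; Petrov $285,600; Tam $122,550. Sum = $675,550.
Sum already equals the total — no adjustment.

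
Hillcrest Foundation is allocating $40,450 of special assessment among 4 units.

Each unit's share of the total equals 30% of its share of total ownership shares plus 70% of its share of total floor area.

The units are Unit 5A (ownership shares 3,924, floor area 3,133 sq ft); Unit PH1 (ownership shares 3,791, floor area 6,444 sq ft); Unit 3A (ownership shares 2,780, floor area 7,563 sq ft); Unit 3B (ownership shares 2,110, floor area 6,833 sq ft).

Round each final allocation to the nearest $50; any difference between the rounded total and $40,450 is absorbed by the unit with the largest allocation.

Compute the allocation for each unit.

Unit 5A: $7,500; Unit PH1: $11,250; Unit 3A: $11,600; Unit 3B: $10,100

Ownership shares total 12,605; floor area total 23,973.
Combined weights (30% ownership shares + 70% floor area): Unit 5A 0.1849; Unit PH1 0.2784; Unit 3A 0.2870; Unit 3B 0.2497.
Raw shares: Unit 5A 7,478.14; Unit PH1 11,260.79; Unit 3A 11,609.16; Unit 3B 10,101.92.
Rounded to nearest $50: Unit 5A $7,500; Unit PH1 $11,250; Unit 3A $11,600; Unit 3B $10,100. Sum = $40,450.
No rounding difference to absorb.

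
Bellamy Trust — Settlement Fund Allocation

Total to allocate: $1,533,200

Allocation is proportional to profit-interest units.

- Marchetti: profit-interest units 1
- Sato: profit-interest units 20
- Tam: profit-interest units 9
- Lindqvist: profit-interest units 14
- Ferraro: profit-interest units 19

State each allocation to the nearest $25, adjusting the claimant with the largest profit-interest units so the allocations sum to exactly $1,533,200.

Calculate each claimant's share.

Total profit-interest units = 63.
Proportional shares: Marchetti 1/63 × $1,533,200 = 24,336.51; Sato 20/63 × $1,533,200 = 486,730.16; Tam 9/63 × $1,533,200 = 219,028.57; Lindqvist 14/63 × $1,533,200 = 340,711.11; Ferraro 19/63 × $1,533,200 = 462,393.65.
At nearest $25: Marchetti $24,325; Sato $486,725; Tam $219,025; Lindqvist $340,700; Ferraro $462,400. Sum = $1,533,175.
Difference $1,533,200 − $1,533,175 = +$25 applied to largest profit-interest units (Sato): Sato becomes $486,750.

Marchetti: $24,325 | Sato: $486,750 | Tam: $219,025 | Lindqvist: $340,700 | Ferraro: $462,400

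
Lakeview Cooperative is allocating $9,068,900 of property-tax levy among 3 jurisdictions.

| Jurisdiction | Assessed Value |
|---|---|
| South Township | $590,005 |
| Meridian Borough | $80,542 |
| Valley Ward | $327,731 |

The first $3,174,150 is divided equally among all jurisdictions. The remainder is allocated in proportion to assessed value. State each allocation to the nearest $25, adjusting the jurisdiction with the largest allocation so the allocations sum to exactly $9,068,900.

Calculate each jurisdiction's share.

Equal tier: $3,174,150 ÷ 3 = $1,058,050 apiece.
Remainder $5,894,750 by assessed value (total 998,278): South Township 3,483,931.30 → $3,483,925; Meridian Borough 475,593.93 → $475,600; Valley Ward 1,935,224.77 → $1,935,225.
Totals: South Township $1,058,050 + $3,483,925 = $4,541,975; Meridian Borough $1,058,050 + $475,600 = $1,533,650; Valley Ward $1,058,050 + $1,935,225 = $2,993,275.

South Township: $4,541,975 · Meridian Borough: $1,533,650 · Valley Ward: $2,993,275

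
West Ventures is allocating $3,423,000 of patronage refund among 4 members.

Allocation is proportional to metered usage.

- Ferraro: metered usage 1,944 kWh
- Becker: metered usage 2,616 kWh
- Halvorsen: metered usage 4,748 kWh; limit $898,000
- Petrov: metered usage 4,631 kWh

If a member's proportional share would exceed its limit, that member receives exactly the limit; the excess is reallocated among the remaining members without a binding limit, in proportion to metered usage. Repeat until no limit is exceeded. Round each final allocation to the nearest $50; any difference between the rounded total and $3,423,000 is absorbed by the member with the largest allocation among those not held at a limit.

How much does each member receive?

Ferraro: $534,050 | Becker: $718,700 | Halvorsen: $898,000 | Petrov: $1,272,250

Sum of metered usage: 13,939.
Proportional shares (ignoring caps): Ferraro 477,388.05; Becker 642,411.08; Halvorsen 1,165,966.28; Petrov 1,137,234.59.
Held at cap: Halvorsen ($898,000); balance $2,525,000 reallocated over remaining metered usage 9,191.
Redistributed shares: Ferraro 534,065.93 → $534,050; Becker 718,681.32 → $718,700; Petrov 1,272,252.75 → $1,272,250.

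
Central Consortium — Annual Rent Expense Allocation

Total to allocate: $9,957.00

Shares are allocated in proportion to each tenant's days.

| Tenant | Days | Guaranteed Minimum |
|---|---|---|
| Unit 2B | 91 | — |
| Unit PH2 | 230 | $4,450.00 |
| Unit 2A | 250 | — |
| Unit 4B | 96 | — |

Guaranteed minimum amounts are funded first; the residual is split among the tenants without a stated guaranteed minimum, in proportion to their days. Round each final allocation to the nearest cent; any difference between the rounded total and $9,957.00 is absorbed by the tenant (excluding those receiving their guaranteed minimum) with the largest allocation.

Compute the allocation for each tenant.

Unit 2B: $1,146.77 | Unit PH2: $4,450.00 | Unit 2A: $3,150.45 | Unit 4B: $1,209.78

Guaranteed amounts: Unit PH2 $4,450.00. Residual $5,507.00.
Residual split over remaining days 437: Unit 2B 1,146.7666 → $1,146.77; Unit 2A 3,150.4577 → $3,150.46; Unit 4B 1,209.7757 → $1,209.78.
Rounding difference −$0.01 applied to Unit 2A → $3,150.45.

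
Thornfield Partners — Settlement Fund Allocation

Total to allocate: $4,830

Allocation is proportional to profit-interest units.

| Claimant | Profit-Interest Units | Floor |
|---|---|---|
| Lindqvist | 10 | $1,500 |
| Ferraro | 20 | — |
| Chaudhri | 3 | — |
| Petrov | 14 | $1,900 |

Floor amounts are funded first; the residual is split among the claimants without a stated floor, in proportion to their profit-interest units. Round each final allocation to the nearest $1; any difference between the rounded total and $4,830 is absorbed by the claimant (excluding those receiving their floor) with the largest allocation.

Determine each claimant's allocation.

Lindqvist: $1,500 | Ferraro: $1,243 | Chaudhri: $187 | Petrov: $1,900

Guaranteed amounts: Lindqvist $1,500; Petrov $1,900. Balance $1,430.
Balance split over remaining profit-interest units 23: Ferraro 1,243.48 → $1,243; Chaudhri 186.52 → $187.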